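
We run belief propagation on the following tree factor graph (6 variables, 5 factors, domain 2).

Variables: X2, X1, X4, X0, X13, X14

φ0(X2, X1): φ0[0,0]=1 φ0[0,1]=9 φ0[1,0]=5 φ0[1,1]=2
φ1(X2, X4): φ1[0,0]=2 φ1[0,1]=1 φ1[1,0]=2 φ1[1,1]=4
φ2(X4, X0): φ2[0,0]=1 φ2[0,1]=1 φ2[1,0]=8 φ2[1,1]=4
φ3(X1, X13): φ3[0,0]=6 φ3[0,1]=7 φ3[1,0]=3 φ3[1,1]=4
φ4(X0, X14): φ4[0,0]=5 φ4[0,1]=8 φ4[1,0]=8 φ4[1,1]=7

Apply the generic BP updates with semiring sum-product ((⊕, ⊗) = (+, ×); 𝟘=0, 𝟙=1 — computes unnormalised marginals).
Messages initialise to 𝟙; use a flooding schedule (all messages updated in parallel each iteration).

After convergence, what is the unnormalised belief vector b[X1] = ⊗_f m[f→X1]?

init: all messages = 𝟙 over 2 values
r1 m[φ0→X2] = [10, 7]
r1 m[φ0→X1] = [6, 11]
r1 m[φ1→X2] = [3, 6]
r1 m[φ1→X4] = [4, 5]
r1 m[φ2→X4] = [2, 12]
r1 m[φ2→X0] = [9, 5]
r1 m[φ3→X1] = [13, 7]
r1 m[φ3→X13] = [9, 11]
r1 m[φ4→X0] = [13, 15]
r1 m[φ4→X14] = [13, 15]
r1 m[X2→φ0] = [1, 1]
r1 m[X2→φ1] = [1, 1]
r1 m[X1→φ0] = [1, 1]
r1 m[X1→φ3] = [1, 1]
r1 m[X4→φ1] = [1, 1]
r1 m[X4→φ2] = [1, 1]
r1 m[X0→φ2] = [1, 1]
r1 m[X0→φ4] = [1, 1]
r1 m[X13→φ3] = [1, 1]
r1 m[X14→φ4] = [1, 1]
r2 m[φ0→X2] = [10, 7]
r2 m[φ0→X1] = [6, 11]
r2 m[φ1→X2] = [3, 6]
r2 m[φ1→X4] = [4, 5]
r2 m[φ2→X4] = [2, 12]
r2 m[φ2→X0] = [9, 5]
r2 m[φ3→X1] = [13, 7]
r2 m[φ3→X13] = [9, 11]
r2 m[φ4→X0] = [13, 15]
r2 m[φ4→X14] = [13, 15]
r2 m[X2→φ0] = [3, 6]
r2 m[X2→φ1] = [10, 7]
r2 m[X1→φ0] = [13, 7]
r2 m[X1→φ3] = [6, 11]
r2 m[X4→φ1] = [2, 12]
r2 m[X4→φ2] = [4, 5]
r2 m[X0→φ2] = [13, 15]
r2 m[X0→φ4] = [9, 5]
r2 m[X13→φ3] = [1, 1]
r2 m[X14→φ4] = [1, 1]
r3 m[φ0→X2] = [76, 79]
r3 m[φ0→X1] = [33, 39]
r3 m[φ1→X2] = [16, 52]
r3 m[φ1→X4] = [34, 38]
r3 m[φ2→X4] = [28, 164]
r3 m[φ2→X0] = [44, 24]
r3 m[φ3→X1] = [13, 7]
r3 m[φ3→X13] = [69, 86]
r3 m[φ4→X0] = [13, 15]
r3 m[φ4→X14] = [85, 107]
r3 m[X2→φ0] = [3, 6]
r3 m[X2→φ1] = [10, 7]
r3 m[X1→φ0] = [13, 7]
r3 m[X1→φ3] = [6, 11]
r3 m[X4→φ1] = [2, 12]
r3 m[X4→φ2] = [4, 5]
r3 m[X0→φ2] = [13, 15]
r3 m[X0→φ4] = [9, 5]
r3 m[X13→φ3] = [1, 1]
r3 m[X14→φ4] = [1, 1]
r4 m[φ0→X2] = [76, 79]
r4 m[φ0→X1] = [33, 39]
r4 m[φ1→X2] = [16, 52]
r4 m[φ1→X4] = [34, 38]
r4 m[φ2→X4] = [28, 164]
r4 m[φ2→X0] = [44, 24]
r4 m[φ3→X1] = [13, 7]
r4 m[φ3→X13] = [69, 86]
r4 m[φ4→X0] = [13, 15]
r4 m[φ4→X14] = [85, 107]
r4 m[X2→φ0] = [16, 52]
r4 m[X2→φ1] = [76, 79]
r4 m[X1→φ0] = [13, 7]
r4 m[X1→φ3] = [33, 39]
r4 m[X4→φ1] = [28, 164]
r4 m[X4→φ2] = [34, 38]
r4 m[X0→φ2] = [13, 15]
r4 m[X0→φ4] = [44, 24]
r4 m[X13→φ3] = [1, 1]
r4 m[X14→φ4] = [1, 1]
r5 m[φ0→X2] = [76, 79]
r5 m[φ0→X1] = [276, 248]
r5 m[φ1→X2] = [220, 712]
r5 m[φ1→X4] = [310, 392]
r5 m[φ2→X4] = [28, 164]
r5 m[φ2→X0] = [338, 186]
r5 m[φ3→X1] = [13, 7]
r5 m[φ3→X13] = [315, 387]
r5 m[φ4→X0] = [13, 15]
r5 m[φ4→X14] = [412, 520]
r5 m[X2→φ0] = [16, 52]
r5 m[X2→φ1] = [76, 79]
r5 m[X1→φ0] = [13, 7]
r5 m[X1→φ3] = [33, 39]
r5 m[X4→φ1] = [28, 164]
r5 m[X4→φ2] = [34, 38]
r5 m[X0→φ2] = [13, 15]
r5 m[X0→φ4] = [44, 24]
r5 m[X13→φ3] = [1, 1]
r5 m[X14→φ4] = [1, 1]
r6 m[φ0→X2] = [76, 79]
r6 m[φ0→X1] = [276, 248]
r6 m[φ1→X2] = [220, 712]
r6 m[φ1→X4] = [310, 392]
r6 m[φ2→X4] = [28, 164]
r6 m[φ2→X0] = [338, 186]
r6 m[φ3→X1] = [13, 7]
r6 m[φ3→X13] = [315, 387]
r6 m[φ4→X0] = [13, 15]
r6 m[φ4→X14] = [412, 520]
r6 m[X2→φ0] = [220, 712]
r6 m[X2→φ1] = [76, 79]
r6 m[X1→φ0] = [13, 7]
r6 m[X1→φ3] = [276, 248]
r6 m[X4→φ1] = [28, 164]
r6 m[X4→φ2] = [310, 392]
r6 m[X0→φ2] = [13, 15]
r6 m[X0→φ4] = [338, 186]
r6 m[X13→φ3] = [1, 1]
r6 m[X14→φ4] = [1, 1]
r7 m[φ0→X2] = [76, 79]
r7 m[φ0→X1] = [3780, 3404]
r7 m[φ1→X2] = [220, 712]
r7 m[φ1→X4] = [310, 392]
r7 m[φ2→X4] = [28, 164]
r7 m[φ2→X0] = [3446, 1878]
r7 m[φ3→X1] = [13, 7]
r7 m[φ3→X13] = [2400, 2924]
r7 m[φ4→X0] = [13, 15]
r7 m[φ4→X14] = [3178, 4006]
r7 m[X2→φ0] = [220, 712]
r7 m[X2→φ1] = [76, 79]
r7 m[X1→φ0] = [13, 7]
r7 m[X1→φ3] = [276, 248]
r7 m[X4→φ1] = [28, 164]
r7 m[X4→φ2] = [310, 392]
r7 m[X0→φ2] = [13, 15]
r7 m[X0→φ4] = [338, 186]
r7 m[X13→φ3] = [1, 1]
r7 m[X14→φ4] = [1, 1]
r8 m[φ0→X2] = [76, 79]
r8 m[φ0→X1] = [3780, 3404]
r8 m[φ1→X2] = [220, 712]
r8 m[φ1→X4] = [310, 392]
r8 m[φ2→X4] = [28, 164]
r8 m[φ2→X0] = [3446, 1878]
r8 m[φ3→X1] = [13, 7]
r8 m[φ3→X13] = [2400, 2924]
r8 m[φ4→X0] = [13, 15]
r8 m[φ4→X14] = [3178, 4006]
r8 m[X2→φ0] = [220, 712]
r8 m[X2→φ1] = [76, 79]
r8 m[X1→φ0] = [13, 7]
r8 m[X1→φ3] = [3780, 3404]
r8 m[X4→φ1] = [28, 164]
r8 m[X4→φ2] = [310, 392]
r8 m[X0→φ2] = [13, 15]
r8 m[X0→φ4] = [3446, 1878]
r8 m[X13→φ3] = [1, 1]
r8 m[X14→φ4] = [1, 1]
r9 m[φ0→X2] = [76, 79]
r9 m[φ0→X1] = [3780, 3404]
r9 m[φ1→X2] = [220, 712]
r9 m[φ1→X4] = [310, 392]
r9 m[φ2→X4] = [28, 164]
r9 m[φ2→X0] = [3446, 1878]
r9 m[φ3→X1] = [13, 7]
r9 m[φ3→X13] = [32892, 40076]
r9 m[φ4→X0] = [13, 15]
r9 m[φ4→X14] = [32254, 40714]
r9 m[X2→φ0] = [220, 712]
r9 m[X2→φ1] = [76, 79]
r9 m[X1→φ0] = [13, 7]
r9 m[X1→φ3] = [3780, 3404]
r9 m[X4→φ1] = [28, 164]
r9 m[X4→φ2] = [310, 392]
r9 m[X0→φ2] = [13, 15]
r9 m[X0→φ4] = [3446, 1878]
r9 m[X13→φ3] = [1, 1]
r9 m[X14→φ4] = [1, 1]
r10 m[φ0→X2] = [76, 79]
r10 m[φ0→X1] = [3780, 3404]
r10 m[φ1→X2] = [220, 712]
r10 m[φ1→X4] = [310, 392]
r10 m[φ2→X4] = [28, 164]
r10 m[φ2→X0] = [3446, 1878]
r10 m[φ3→X1] = [13, 7]
r10 m[φ3→X13] = [32892, 40076]
r10 m[φ4→X0] = [13, 15]
r10 m[φ4→X14] = [32254, 40714]
r10 m[X2→φ0] = [220, 712]
r10 m[X2→φ1] = [76, 79]
r10 m[X1→φ0] = [13, 7]
r10 m[X1→φ3] = [3780, 3404]
r10 m[X4→φ1] = [28, 164]
r10 m[X4→φ2] = [310, 392]
r10 m[X0→φ2] = [13, 15]
r10 m[X0→φ4] = [3446, 1878]
r10 m[X13→φ3] = [1, 1]
r10 m[X14→φ4] = [1, 1]
fixed point reached at round 10
b[X1] = ⊗ incoming = [49140, 23828]

b[X1] = [49140, 23828]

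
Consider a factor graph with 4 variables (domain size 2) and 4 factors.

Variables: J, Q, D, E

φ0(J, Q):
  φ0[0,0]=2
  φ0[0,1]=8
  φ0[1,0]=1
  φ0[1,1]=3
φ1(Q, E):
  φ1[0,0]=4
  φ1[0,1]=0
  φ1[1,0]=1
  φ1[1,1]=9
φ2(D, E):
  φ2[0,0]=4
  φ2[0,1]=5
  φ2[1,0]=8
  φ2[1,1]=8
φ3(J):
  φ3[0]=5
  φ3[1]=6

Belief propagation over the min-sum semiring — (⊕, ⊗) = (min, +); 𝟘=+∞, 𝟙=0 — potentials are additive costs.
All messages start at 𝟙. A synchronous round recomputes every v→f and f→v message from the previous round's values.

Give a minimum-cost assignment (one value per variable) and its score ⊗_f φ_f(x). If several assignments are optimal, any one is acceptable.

init: all messages = 𝟙 over 2 values
r1 m[φ0→J] = [2, 1]
r1 m[φ0→Q] = [1, 3]
r1 m[φ1→Q] = [0, 1]
r1 m[φ1→E] = [1, 0]
r1 m[φ2→D] = [4, 8]
r1 m[φ2→E] = [4, 5]
r1 m[φ3→J] = [5, 6]
r1 m[J→φ0] = [0, 0]
r1 m[J→φ3] = [0, 0]
r1 m[Q→φ0] = [0, 0]
r1 m[Q→φ1] = [0, 0]
r1 m[D→φ2] = [0, 0]
r1 m[E→φ1] = [0, 0]
r1 m[E→φ2] = [0, 0]
r2 m[φ0→J] = [2, 1]
r2 m[φ0→Q] = [1, 3]
r2 m[φ1→Q] = [0, 1]
r2 m[φ1→E] = [1, 0]
r2 m[φ2→D] = [4, 8]
r2 m[φ2→E] = [4, 5]
r2 m[φ3→J] = [5, 6]
r2 m[J→φ0] = [5, 6]
r2 m[J→φ3] = [2, 1]
r2 m[Q→φ0] = [0, 1]
r2 m[Q→φ1] = [1, 3]
r2 m[D→φ2] = [0, 0]
r2 m[E→φ1] = [4, 5]
r2 m[E→φ2] = [1, 0]
r3 m[φ0→J] = [2, 1]
r3 m[φ0→Q] = [7, 9]
r3 m[φ1→Q] = [5, 5]
r3 m[φ1→E] = [4, 1]
r3 m[φ2→D] = [5, 8]
r3 m[φ2→E] = [4, 5]
r3 m[φ3→J] = [5, 6]
r3 m[J→φ0] = [5, 6]
r3 m[J→φ3] = [2, 1]
r3 m[Q→φ0] = [0, 1]
r3 m[Q→φ1] = [1, 3]
r3 m[D→φ2] = [0, 0]
r3 m[E→φ1] = [4, 5]
r3 m[E→φ2] = [1, 0]
r4 m[φ0→J] = [2, 1]
r4 m[φ0→Q] = [7, 9]
r4 m[φ1→Q] = [5, 5]
r4 m[φ1→E] = [4, 1]
r4 m[φ2→D] = [5, 8]
r4 m[φ2→E] = [4, 5]
r4 m[φ3→J] = [5, 6]
r4 m[J→φ0] = [5, 6]
r4 m[J→φ3] = [2, 1]
r4 m[Q→φ0] = [5, 5]
r4 m[Q→φ1] = [7, 9]
r4 m[D→φ2] = [0, 0]
r4 m[E→φ1] = [4, 5]
r4 m[E→φ2] = [4, 1]
r5 m[φ0→J] = [7, 6]
r5 m[φ0→Q] = [7, 9]
r5 m[φ1→Q] = [5, 5]
r5 m[φ1→E] = [10, 7]
r5 m[φ2→D] = [6, 9]
r5 m[φ2→E] = [4, 5]
r5 m[φ3→J] = [5, 6]
r5 m[J→φ0] = [5, 6]
r5 m[J→φ3] = [2, 1]
r5 m[Q→φ0] = [5, 5]
r5 m[Q→φ1] = [7, 9]
r5 m[D→φ2] = [0, 0]
r5 m[E→φ1] = [4, 5]
r5 m[E→φ2] = [4, 1]
r6 m[φ0→J] = [7, 6]
r6 m[φ0→Q] = [7, 9]
r6 m[φ1→Q] = [5, 5]
r6 m[φ1→E] = [10, 7]
r6 m[φ2→D] = [6, 9]
r6 m[φ2→E] = [4, 5]
r6 m[φ3→J] = [5, 6]
r6 m[J→φ0] = [5, 6]
r6 m[J→φ3] = [7, 6]
r6 m[Q→φ0] = [5, 5]
r6 m[Q→φ1] = [7, 9]
r6 m[D→φ2] = [0, 0]
r6 m[E→φ1] = [4, 5]
r6 m[E→φ2] = [10, 7]
r7 m[φ0→J] = [7, 6]
r7 m[φ0→Q] = [7, 9]
r7 m[φ1→Q] = [5, 5]
r7 m[φ1→E] = [10, 7]
r7 m[φ2→D] = [12, 15]
r7 m[φ2→E] = [4, 5]
r7 m[φ3→J] = [5, 6]
r7 m[J→φ0] = [5, 6]
r7 m[J→φ3] = [7, 6]
r7 m[Q→φ0] = [5, 5]
r7 m[Q→φ1] = [7, 9]
r7 m[D→φ2] = [0, 0]
r7 m[E→φ1] = [4, 5]
r7 m[E→φ2] = [10, 7]
r8 m[φ0→J] = [7, 6]
r8 m[φ0→Q] = [7, 9]
r8 m[φ1→Q] = [5, 5]
r8 m[φ1→E] = [10, 7]
r8 m[φ2→D] = [12, 15]
r8 m[φ2→E] = [4, 5]
r8 m[φ3→J] = [5, 6]
r8 m[J→φ0] = [5, 6]
r8 m[J→φ3] = [7, 6]
r8 m[Q→φ0] = [5, 5]
r8 m[Q→φ1] = [7, 9]
r8 m[D→φ2] = [0, 0]
r8 m[E→φ1] = [4, 5]
r8 m[E→φ2] = [10, 7]
fixed point reached at round 8
traceback from J: (J=0, Q=0, D=0, E=1), score=12

assignment: (J=0, Q=0, D=0, E=1); score = 12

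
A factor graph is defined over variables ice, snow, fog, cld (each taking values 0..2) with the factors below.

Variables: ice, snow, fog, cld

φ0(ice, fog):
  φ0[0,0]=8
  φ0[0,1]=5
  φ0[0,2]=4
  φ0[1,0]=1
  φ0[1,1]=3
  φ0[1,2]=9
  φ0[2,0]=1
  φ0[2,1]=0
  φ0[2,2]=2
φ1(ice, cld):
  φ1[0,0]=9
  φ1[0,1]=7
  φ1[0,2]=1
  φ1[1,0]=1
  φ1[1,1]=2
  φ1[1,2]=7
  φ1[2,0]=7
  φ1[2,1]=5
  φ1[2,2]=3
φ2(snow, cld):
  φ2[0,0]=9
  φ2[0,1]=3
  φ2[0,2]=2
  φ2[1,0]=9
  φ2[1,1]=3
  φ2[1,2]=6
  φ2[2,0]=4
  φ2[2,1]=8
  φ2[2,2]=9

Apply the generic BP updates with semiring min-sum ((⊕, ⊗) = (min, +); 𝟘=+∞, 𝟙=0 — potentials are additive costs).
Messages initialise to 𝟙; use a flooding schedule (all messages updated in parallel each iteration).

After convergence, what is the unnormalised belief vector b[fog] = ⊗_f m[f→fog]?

b[fog] = [6, 5, 7]

init: all messages = 𝟙 over 3 values
r1 m[φ0→ice] = [4, 1, 0]
r1 m[φ0→fog] = [1, 0, 2]
r1 m[φ1→ice] = [1, 1, 3]
r1 m[φ1→cld] = [1, 2, 1]
r1 m[φ2→snow] = [2, 3, 4]
r1 m[φ2→cld] = [4, 3, 2]
r1 m[ice→φ0] = [0, 0, 0]
r1 m[ice→φ1] = [0, 0, 0]
r1 m[snow→φ2] = [0, 0, 0]
r1 m[fog→φ0] = [0, 0, 0]
r1 m[cld→φ1] = [0, 0, 0]
r1 m[cld→φ2] = [0, 0, 0]
r2 m[φ0→ice] = [4, 1, 0]
r2 m[φ0→fog] = [1, 0, 2]
r2 m[φ1→ice] = [1, 1, 3]
r2 m[φ1→cld] = [1, 2, 1]
r2 m[φ2→snow] = [2, 3, 4]
r2 m[φ2→cld] = [4, 3, 2]
r2 m[ice→φ0] = [1, 1, 3]
r2 m[ice→φ1] = [4, 1, 0]
r2 m[snow→φ2] = [0, 0, 0]
r2 m[fog→φ0] = [0, 0, 0]
r2 m[cld→φ1] = [4, 3, 2]
r2 m[cld→φ2] = [1, 2, 1]
r3 m[φ0→ice] = [4, 1, 0]
r3 m[φ0→fog] = [2, 3, 5]
r3 m[φ1→ice] = [3, 5, 5]
r3 m[φ1→cld] = [2, 3, 3]
r3 m[φ2→snow] = [3, 5, 5]
r3 m[φ2→cld] = [4, 3, 2]
r3 m[ice→φ0] = [1, 1, 3]
r3 m[ice→φ1] = [4, 1, 0]
r3 m[snow→φ2] = [0, 0, 0]
r3 m[fog→φ0] = [0, 0, 0]
r3 m[cld→φ1] = [4, 3, 2]
r3 m[cld→φ2] = [1, 2, 1]
r4 m[φ0→ice] = [4, 1, 0]
r4 m[φ0→fog] = [2, 3, 5]
r4 m[φ1→ice] = [3, 5, 5]
r4 m[φ1→cld] = [2, 3, 3]
r4 m[φ2→snow] = [3, 5, 5]
r4 m[φ2→cld] = [4, 3, 2]
r4 m[ice→φ0] = [3, 5, 5]
r4 m[ice→φ1] = [4, 1, 0]
r4 m[snow→φ2] = [0, 0, 0]
r4 m[fog→φ0] = [0, 0, 0]
r4 m[cld→φ1] = [4, 3, 2]
r4 m[cld→φ2] = [2, 3, 3]
r5 m[φ0→ice] = [4, 1, 0]
r5 m[φ0→fog] = [6, 5, 7]
r5 m[φ1→ice] = [3, 5, 5]
r5 m[φ1→cld] = [2, 3, 3]
r5 m[φ2→snow] = [5, 6, 6]
r5 m[φ2→cld] = [4, 3, 2]
r5 m[ice→φ0] = [3, 5, 5]
r5 m[ice→φ1] = [4, 1, 0]
r5 m[snow→φ2] = [0, 0, 0]
r5 m[fog→φ0] = [0, 0, 0]
r5 m[cld→φ1] = [4, 3, 2]
r5 m[cld→φ2] = [2, 3, 3]
r6 m[φ0→ice] = [4, 1, 0]
r6 m[φ0→fog] = [6, 5, 7]
r6 m[φ1→ice] = [3, 5, 5]
r6 m[φ1→cld] = [2, 3, 3]
r6 m[φ2→snow] = [5, 6, 6]
r6 m[φ2→cld] = [4, 3, 2]
r6 m[ice→φ0] = [3, 5, 5]
r6 m[ice→φ1] = [4, 1, 0]
r6 m[snow→φ2] = [0, 0, 0]
r6 m[fog→φ0] = [0, 0, 0]
r6 m[cld→φ1] = [4, 3, 2]
r6 m[cld→φ2] = [2, 3, 3]
fixed point reached at round 6
b[fog] = ⊗ incoming = [6, 5, 7]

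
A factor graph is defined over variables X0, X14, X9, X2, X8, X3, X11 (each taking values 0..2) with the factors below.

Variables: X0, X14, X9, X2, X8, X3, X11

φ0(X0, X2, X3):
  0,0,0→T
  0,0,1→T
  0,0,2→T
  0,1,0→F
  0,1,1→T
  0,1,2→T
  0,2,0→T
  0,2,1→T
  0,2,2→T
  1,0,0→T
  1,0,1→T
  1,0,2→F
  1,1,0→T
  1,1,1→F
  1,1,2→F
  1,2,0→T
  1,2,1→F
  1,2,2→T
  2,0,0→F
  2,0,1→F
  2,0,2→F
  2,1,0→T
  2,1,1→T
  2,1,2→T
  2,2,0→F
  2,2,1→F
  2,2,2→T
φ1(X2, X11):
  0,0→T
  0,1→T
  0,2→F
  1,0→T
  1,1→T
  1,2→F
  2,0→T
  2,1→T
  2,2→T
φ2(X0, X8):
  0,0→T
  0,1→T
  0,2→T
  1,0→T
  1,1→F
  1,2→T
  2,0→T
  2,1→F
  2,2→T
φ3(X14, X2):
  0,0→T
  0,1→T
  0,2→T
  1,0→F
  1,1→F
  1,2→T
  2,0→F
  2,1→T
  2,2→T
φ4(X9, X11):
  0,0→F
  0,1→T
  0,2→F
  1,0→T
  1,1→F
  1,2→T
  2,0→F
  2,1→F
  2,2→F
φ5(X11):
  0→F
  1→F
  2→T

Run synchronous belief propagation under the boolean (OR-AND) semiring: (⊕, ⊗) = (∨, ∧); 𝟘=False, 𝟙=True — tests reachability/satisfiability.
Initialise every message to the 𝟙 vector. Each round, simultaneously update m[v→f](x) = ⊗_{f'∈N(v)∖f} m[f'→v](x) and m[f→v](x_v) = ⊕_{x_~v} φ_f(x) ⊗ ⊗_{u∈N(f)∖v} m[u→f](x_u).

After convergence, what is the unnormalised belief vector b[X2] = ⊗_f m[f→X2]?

b[X2] = [F, F, T]

init: all messages = 𝟙 over 3 values
r1 m[φ0→X0] = [T, T, T]
r1 m[φ0→X2] = [T, T, T]
r1 m[φ0→X3] = [T, T, T]
r1 m[φ1→X2] = [T, T, T]
r1 m[φ1→X11] = [T, T, T]
r1 m[φ2→X0] = [T, T, T]
r1 m[φ2→X8] = [T, T, T]
r1 m[φ3→X14] = [T, T, T]
r1 m[φ3→X2] = [T, T, T]
r1 m[φ4→X9] = [T, T, F]
r1 m[φ4→X11] = [T, T, T]
r1 m[φ5→X11] = [F, F, T]
r1 m[X0→φ0] = [T, T, T]
r1 m[X0→φ2] = [T, T, T]
r1 m[X14→φ3] = [T, T, T]
r1 m[X9→φ4] = [T, T, T]
r1 m[X2→φ0] = [T, T, T]
r1 m[X2→φ1] = [T, T, T]
r1 m[X2→φ3] = [T, T, T]
r1 m[X8→φ2] = [T, T, T]
r1 m[X3→φ0] = [T, T, T]
r1 m[X11→φ1] = [T, T, T]
r1 m[X11→φ4] = [T, T, T]
r1 m[X11→φ5] = [T, T, T]
r2 m[φ0→X0] = [T, T, T]
r2 m[φ0→X2] = [T, T, T]
r2 m[φ0→X3] = [T, T, T]
r2 m[φ1→X2] = [T, T, T]
r2 m[φ1→X11] = [T, T, T]
r2 m[φ2→X0] = [T, T, T]
r2 m[φ2→X8] = [T, T, T]
r2 m[φ3→X14] = [T, T, T]
r2 m[φ3→X2] = [T, T, T]
r2 m[φ4→X9] = [T, T, F]
r2 m[φ4→X11] = [T, T, T]
r2 m[φ5→X11] = [F, F, T]
r2 m[X0→φ0] = [T, T, T]
r2 m[X0→φ2] = [T, T, T]
r2 m[X14→φ3] = [T, T, T]
r2 m[X9→φ4] = [T, T, T]
r2 m[X2→φ0] = [T, T, T]
r2 m[X2→φ1] = [T, T, T]
r2 m[X2→φ3] = [T, T, T]
r2 m[X8→φ2] = [T, T, T]
r2 m[X3→φ0] = [T, T, T]
r2 m[X11→φ1] = [F, F, T]
r2 m[X11→φ4] = [F, F, T]
r2 m[X11→φ5] = [T, T, T]
r3 m[φ0→X0] = [T, T, T]
r3 m[φ0→X2] = [T, T, T]
r3 m[φ0→X3] = [T, T, T]
r3 m[φ1→X2] = [F, F, T]
r3 m[φ1→X11] = [T, T, T]
r3 m[φ2→X0] = [T, T, T]
r3 m[φ2→X8] = [T, T, T]
r3 m[φ3→X14] = [T, T, T]
r3 m[φ3→X2] = [T, T, T]
r3 m[φ4→X9] = [F, T, F]
r3 m[φ4→X11] = [T, T, T]
r3 m[φ5→X11] = [F, F, T]
r3 m[X0→φ0] = [T, T, T]
r3 m[X0→φ2] = [T, T, T]
r3 m[X14→φ3] = [T, T, T]
r3 m[X9→φ4] = [T, T, T]
r3 m[X2→φ0] = [T, T, T]
r3 m[X2→φ1] = [T, T, T]
r3 m[X2→φ3] = [T, T, T]
r3 m[X8→φ2] = [T, T, T]
r3 m[X3→φ0] = [T, T, T]
r3 m[X11→φ1] = [F, F, T]
r3 m[X11→φ4] = [F, F, T]
r3 m[X11→φ5] = [T, T, T]
r4 m[φ0→X0] = [T, T, T]
r4 m[φ0→X2] = [T, T, T]
r4 m[φ0→X3] = [T, T, T]
r4 m[φ1→X2] = [F, F, T]
r4 m[φ1→X11] = [T, T, T]
r4 m[φ2→X0] = [T, T, T]
r4 m[φ2→X8] = [T, T, T]
r4 m[φ3→X14] = [T, T, T]
r4 m[φ3→X2] = [T, T, T]
r4 m[φ4→X9] = [F, T, F]
r4 m[φ4→X11] = [T, T, T]
r4 m[φ5→X11] = [F, F, T]
r4 m[X0→φ0] = [T, T, T]
r4 m[X0→φ2] = [T, T, T]
r4 m[X14→φ3] = [T, T, T]
r4 m[X9→φ4] = [T, T, T]
r4 m[X2→φ0] = [F, F, T]
r4 m[X2→φ1] = [T, T, T]
r4 m[X2→φ3] = [F, F, T]
r4 m[X8→φ2] = [T, T, T]
r4 m[X3→φ0] = [T, T, T]
r4 m[X11→φ1] = [F, F, T]
r4 m[X11→φ4] = [F, F, T]
r4 m[X11→φ5] = [T, T, T]
r5 m[φ0→X0] = [T, T, T]
r5 m[φ0→X2] = [T, T, T]
r5 m[φ0→X3] = [T, T, T]
r5 m[φ1→X2] = [F, F, T]
r5 m[φ1→X11] = [T, T, T]
r5 m[φ2→X0] = [T, T, T]
r5 m[φ2→X8] = [T, T, T]
r5 m[φ3→X14] = [T, T, T]
r5 m[φ3→X2] = [T, T, T]
r5 m[φ4→X9] = [F, T, F]
r5 m[φ4→X11] = [T, T, T]
r5 m[φ5→X11] = [F, F, T]
r5 m[X0→φ0] = [T, T, T]
r5 m[X0→φ2] = [T, T, T]
r5 m[X14→φ3] = [T, T, T]
r5 m[X9→φ4] = [T, T, T]
r5 m[X2→φ0] = [F, F, T]
r5 m[X2→φ1] = [T, T, T]
r5 m[X2→φ3] = [F, F, T]
r5 m[X8→φ2] = [T, T, T]
r5 m[X3→φ0] = [T, T, T]
r5 m[X11→φ1] = [F, F, T]
r5 m[X11→φ4] = [F, F, T]
r5 m[X11→φ5] = [T, T, T]
fixed point reached at round 5
b[X2] = ⊗ incoming = [F, F, T]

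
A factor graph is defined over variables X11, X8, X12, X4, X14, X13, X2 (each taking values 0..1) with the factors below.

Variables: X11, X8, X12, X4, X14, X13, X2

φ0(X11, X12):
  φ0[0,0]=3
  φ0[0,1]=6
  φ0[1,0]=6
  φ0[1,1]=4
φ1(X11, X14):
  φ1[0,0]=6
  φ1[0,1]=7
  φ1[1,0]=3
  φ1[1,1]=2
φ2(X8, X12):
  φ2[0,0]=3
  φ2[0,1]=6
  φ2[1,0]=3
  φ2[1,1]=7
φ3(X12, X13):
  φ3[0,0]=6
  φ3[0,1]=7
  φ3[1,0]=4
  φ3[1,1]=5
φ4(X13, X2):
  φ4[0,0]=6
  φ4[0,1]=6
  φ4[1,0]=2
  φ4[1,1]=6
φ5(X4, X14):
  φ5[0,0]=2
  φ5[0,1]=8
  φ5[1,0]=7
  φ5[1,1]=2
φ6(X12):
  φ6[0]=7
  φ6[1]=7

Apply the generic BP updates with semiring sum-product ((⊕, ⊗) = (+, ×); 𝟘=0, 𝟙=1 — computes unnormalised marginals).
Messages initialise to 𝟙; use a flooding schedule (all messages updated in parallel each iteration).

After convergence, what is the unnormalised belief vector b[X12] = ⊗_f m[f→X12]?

init: all messages = 𝟙 over 2 values
r1 m[φ0→X11] = [9, 10]
r1 m[φ0→X12] = [9, 10]
r1 m[φ1→X11] = [13, 5]
r1 m[φ1→X14] = [9, 9]
r1 m[φ2→X8] = [9, 10]
r1 m[φ2→X12] = [6, 13]
r1 m[φ3→X12] = [13, 9]
r1 m[φ3→X13] = [10, 12]
r1 m[φ4→X13] = [12, 8]
r1 m[φ4→X2] = [8, 12]
r1 m[φ5→X4] = [10, 9]
r1 m[φ5→X14] = [9, 10]
r1 m[φ6→X12] = [7, 7]
r1 m[X11→φ0] = [1, 1]
r1 m[X11→φ1] = [1, 1]
r1 m[X8→φ2] = [1, 1]
r1 m[X12→φ0] = [1, 1]
r1 m[X12→φ2] = [1, 1]
r1 m[X12→φ3] = [1, 1]
r1 m[X12→φ6] = [1, 1]
r1 m[X4→φ5] = [1, 1]
r1 m[X14→φ1] = [1, 1]
r1 m[X14→φ5] = [1, 1]
r1 m[X13→φ3] = [1, 1]
r1 m[X13→φ4] = [1, 1]
r1 m[X2→φ4] = [1, 1]
r2 m[φ0→X11] = [9, 10]
r2 m[φ0→X12] = [9, 10]
r2 m[φ1→X11] = [13, 5]
r2 m[φ1→X14] = [9, 9]
r2 m[φ2→X8] = [9, 10]
r2 m[φ2→X12] = [6, 13]
r2 m[φ3→X12] = [13, 9]
r2 m[φ3→X13] = [10, 12]
r2 m[φ4→X13] = [12, 8]
r2 m[φ4→X2] = [8, 12]
r2 m[φ5→X4] = [10, 9]
r2 m[φ5→X14] = [9, 10]
r2 m[φ6→X12] = [7, 7]
r2 m[X11→φ0] = [13, 5]
r2 m[X11→φ1] = [9, 10]
r2 m[X8→φ2] = [1, 1]
r2 m[X12→φ0] = [546, 819]
r2 m[X12→φ2] = [819, 630]
r2 m[X12→φ3] = [378, 910]
r2 m[X12→φ6] = [702, 1170]
r2 m[X4→φ5] = [1, 1]
r2 m[X14→φ1] = [9, 10]
r2 m[X14→φ5] = [9, 9]
r2 m[X13→φ3] = [12, 8]
r2 m[X13→φ4] = [10, 12]
r2 m[X2→φ4] = [1, 1]
r3 m[φ0→X11] = [6552, 6552]
r3 m[φ0→X12] = [69, 98]
r3 m[φ1→X11] = [124, 47]
r3 m[φ1→X14] = [84, 83]
r3 m[φ2→X8] = [6237, 6867]
r3 m[φ2→X12] = [6, 13]
r3 m[φ3→X12] = [128, 88]
r3 m[φ3→X13] = [5908, 7196]
r3 m[φ4→X13] = [12, 8]
r3 m[φ4→X2] = [84, 132]
r3 m[φ5→X4] = [90, 81]
r3 m[φ5→X14] = [9, 10]
r3 m[φ6→X12] = [7, 7]
r3 m[X11→φ0] = [13, 5]
r3 m[X11→φ1] = [9, 10]
r3 m[X8→φ2] = [1, 1]
r3 m[X12→φ0] = [546, 819]
r3 m[X12→φ2] = [819, 630]
r3 m[X12→φ3] = [378, 910]
r3 m[X12→φ6] = [702, 1170]
r3 m[X4→φ5] = [1, 1]
r3 m[X14→φ1] = [9, 10]
r3 m[X14→φ5] = [9, 9]
r3 m[X13→φ3] = [12, 8]
r3 m[X13→φ4] = [10, 12]
r3 m[X2→φ4] = [1, 1]
r4 m[φ0→X11] = [6552, 6552]
r4 m[φ0→X12] = [69, 98]
r4 m[φ1→X11] = [124, 47]
r4 m[φ1→X14] = [84, 83]
r4 m[φ2→X8] = [6237, 6867]
r4 m[φ2→X12] = [6, 13]
r4 m[φ3→X12] = [128, 88]
r4 m[φ3→X13] = [5908, 7196]
r4 m[φ4→X13] = [12, 8]
r4 m[φ4→X2] = [84, 132]
r4 m[φ5→X4] = [90, 81]
r4 m[φ5→X14] = [9, 10]
r4 m[φ6→X12] = [7, 7]
r4 m[X11→φ0] = [124, 47]
r4 m[X11→φ1] = [6552, 6552]
r4 m[X8→φ2] = [1, 1]
r4 m[X12→φ0] = [5376, 8008]
r4 m[X12→φ2] = [61824, 60368]
r4 m[X12→φ3] = [2898, 8918]
r4 m[X12→φ6] = [52992, 112112]
r4 m[X4→φ5] = [1, 1]
r4 m[X14→φ1] = [9, 10]
r4 m[X14→φ5] = [84, 83]
r4 m[X13→φ3] = [12, 8]
r4 m[X13→φ4] = [5908, 7196]
r4 m[X2→φ4] = [1, 1]
r5 m[φ0→X11] = [64176, 64288]
r5 m[φ0→X12] = [654, 932]
r5 m[φ1→X11] = [124, 47]
r5 m[φ1→X14] = [58968, 58968]
r5 m[φ2→X8] = [547680, 608048]
r5 m[φ2→X12] = [6, 13]
r5 m[φ3→X12] = [128, 88]
r5 m[φ3→X13] = [53060, 64876]
r5 m[φ4→X13] = [12, 8]
r5 m[φ4→X2] = [49840, 78624]
r5 m[φ5→X4] = [832, 754]
r5 m[φ5→X14] = [9, 10]
r5 m[φ6→X12] = [7, 7]
r5 m[X11→φ0] = [124, 47]
r5 m[X11→φ1] = [6552, 6552]
r5 m[X8→φ2] = [1, 1]
r5 m[X12→φ0] = [5376, 8008]
r5 m[X12→φ2] = [61824, 60368]
r5 m[X12→φ3] = [2898, 8918]
r5 m[X12→φ6] = [52992, 112112]
r5 m[X4→φ5] = [1, 1]
r5 m[X14→φ1] = [9, 10]
r5 m[X14→φ5] = [84, 83]
r5 m[X13→φ3] = [12, 8]
r5 m[X13→φ4] = [5908, 7196]
r5 m[X2→φ4] = [1, 1]
r6 m[φ0→X11] = [64176, 64288]
r6 m[φ0→X12] = [654, 932]
r6 m[φ1→X11] = [124, 47]
r6 m[φ1→X14] = [58968, 58968]
r6 m[φ2→X8] = [547680, 608048]
r6 m[φ2→X12] = [6, 13]
r6 m[φ3→X12] = [128, 88]
r6 m[φ3→X13] = [53060, 64876]
r6 m[φ4→X13] = [12, 8]
r6 m[φ4→X2] = [49840, 78624]
r6 m[φ5→X4] = [832, 754]
r6 m[φ5→X14] = [9, 10]
r6 m[φ6→X12] = [7, 7]
r6 m[X11→φ0] = [124, 47]
r6 m[X11→φ1] = [64176, 64288]
r6 m[X8→φ2] = [1, 1]
r6 m[X12→φ0] = [5376, 8008]
r6 m[X12→φ2] = [585984, 574112]
r6 m[X12→φ3] = [27468, 84812]
r6 m[X12→φ6] = [502272, 1066208]
r6 m[X4→φ5] = [1, 1]
r6 m[X14→φ1] = [9, 10]
r6 m[X14→φ5] = [58968, 58968]
r6 m[X13→φ3] = [12, 8]
r6 m[X13→φ4] = [53060, 64876]
r6 m[X2→φ4] = [1, 1]
r7 m[φ0→X11] = [64176, 64288]
r7 m[φ0→X12] = [654, 932]
r7 m[φ1→X11] = [124, 47]
r7 m[φ1→X14] = [577920, 577808]
r7 m[φ2→X8] = [5202624, 5776736]
r7 m[φ2→X12] = [6, 13]
r7 m[φ3→X12] = [128, 88]
r7 m[φ3→X13] = [504056, 616336]
r7 m[φ4→X13] = [12, 8]
r7 m[φ4→X2] = [448112, 707616]
r7 m[φ5→X4] = [589680, 530712]
r7 m[φ5→X14] = [9, 10]
r7 m[φ6→X12] = [7, 7]
r7 m[X11→φ0] = [124, 47]
r7 m[X11→φ1] = [64176, 64288]
r7 m[X8→φ2] = [1, 1]
r7 m[X12→φ0] = [5376, 8008]
r7 m[X12→φ2] = [585984, 574112]
r7 m[X12→φ3] = [27468, 84812]
r7 m[X12→φ6] = [502272, 1066208]
r7 m[X4→φ5] = [1, 1]
r7 m[X14→φ1] = [9, 10]
r7 m[X14→φ5] = [58968, 58968]
r7 m[X13→φ3] = [12, 8]
r7 m[X13→φ4] = [53060, 64876]
r7 m[X2→φ4] = [1, 1]
r8 m[φ0→X11] = [64176, 64288]
r8 m[φ0→X12] = [654, 932]
r8 m[φ1→X11] = [124, 47]
r8 m[φ1→X14] = [577920, 577808]
r8 m[φ2→X8] = [5202624, 5776736]
r8 m[φ2→X12] = [6, 13]
r8 m[φ3→X12] = [128, 88]
r8 m[φ3→X13] = [504056, 616336]
r8 m[φ4→X13] = [12, 8]
r8 m[φ4→X2] = [448112, 707616]
r8 m[φ5→X4] = [589680, 530712]
r8 m[φ5→X14] = [9, 10]
r8 m[φ6→X12] = [7, 7]
r8 m[X11→φ0] = [124, 47]
r8 m[X11→φ1] = [64176, 64288]
r8 m[X8→φ2] = [1, 1]
r8 m[X12→φ0] = [5376, 8008]
r8 m[X12→φ2] = [585984, 574112]
r8 m[X12→φ3] = [27468, 84812]
r8 m[X12→φ6] = [502272, 1066208]
r8 m[X4→φ5] = [1, 1]
r8 m[X14→φ1] = [9, 10]
r8 m[X14→φ5] = [577920, 577808]
r8 m[X13→φ3] = [12, 8]
r8 m[X13→φ4] = [504056, 616336]
r8 m[X2→φ4] = [1, 1]
r9 m[φ0→X11] = [64176, 64288]
r9 m[φ0→X12] = [654, 932]
r9 m[φ1→X11] = [124, 47]
r9 m[φ1→X14] = [577920, 577808]
r9 m[φ2→X8] = [5202624, 5776736]
r9 m[φ2→X12] = [6, 13]
r9 m[φ3→X12] = [128, 88]
r9 m[φ3→X13] = [504056, 616336]
r9 m[φ4→X13] = [12, 8]
r9 m[φ4→X2] = [4257008, 6722352]
r9 m[φ5→X4] = [5778304, 5201056]
r9 m[φ5→X14] = [9, 10]
r9 m[φ6→X12] = [7, 7]
r9 m[X11→φ0] = [124, 47]
r9 m[X11→φ1] = [64176, 64288]
r9 m[X8→φ2] = [1, 1]
r9 m[X12→φ0] = [5376, 8008]
r9 m[X12→φ2] = [585984, 574112]
r9 m[X12→φ3] = [27468, 84812]
r9 m[X12→φ6] = [502272, 1066208]
r9 m[X4→φ5] = [1, 1]
r9 m[X14→φ1] = [9, 10]
r9 m[X14→φ5] = [577920, 577808]
r9 m[X13→φ3] = [12, 8]
r9 m[X13→φ4] = [504056, 616336]
r9 m[X2→φ4] = [1, 1]
r10 m[φ0→X11] = [64176, 64288]
r10 m[φ0→X12] = [654, 932]
r10 m[φ1→X11] = [124, 47]
r10 m[φ1→X14] = [577920, 577808]
r10 m[φ2→X8] = [5202624, 5776736]
r10 m[φ2→X12] = [6, 13]
r10 m[φ3→X12] = [128, 88]
r10 m[φ3→X13] = [504056, 616336]
r10 m[φ4→X13] = [12, 8]
r10 m[φ4→X2] = [4257008, 6722352]
r10 m[φ5→X4] = [5778304, 5201056]
r10 m[φ5→X14] = [9, 10]
r10 m[φ6→X12] = [7, 7]
r10 m[X11→φ0] = [124, 47]
r10 m[X11→φ1] = [64176, 64288]
r10 m[X8→φ2] = [1, 1]
r10 m[X12→φ0] = [5376, 8008]
r10 m[X12→φ2] = [585984, 574112]
r10 m[X12→φ3] = [27468, 84812]
r10 m[X12→φ6] = [502272, 1066208]
r10 m[X4→φ5] = [1, 1]
r10 m[X14→φ1] = [9, 10]
r10 m[X14→φ5] = [577920, 577808]
r10 m[X13→φ3] = [12, 8]
r10 m[X13→φ4] = [504056, 616336]
r10 m[X2→φ4] = [1, 1]
fixed point reached at round 10
b[X12] = ⊗ incoming = [3515904, 7463456]

b[X12] = [3515904, 7463456]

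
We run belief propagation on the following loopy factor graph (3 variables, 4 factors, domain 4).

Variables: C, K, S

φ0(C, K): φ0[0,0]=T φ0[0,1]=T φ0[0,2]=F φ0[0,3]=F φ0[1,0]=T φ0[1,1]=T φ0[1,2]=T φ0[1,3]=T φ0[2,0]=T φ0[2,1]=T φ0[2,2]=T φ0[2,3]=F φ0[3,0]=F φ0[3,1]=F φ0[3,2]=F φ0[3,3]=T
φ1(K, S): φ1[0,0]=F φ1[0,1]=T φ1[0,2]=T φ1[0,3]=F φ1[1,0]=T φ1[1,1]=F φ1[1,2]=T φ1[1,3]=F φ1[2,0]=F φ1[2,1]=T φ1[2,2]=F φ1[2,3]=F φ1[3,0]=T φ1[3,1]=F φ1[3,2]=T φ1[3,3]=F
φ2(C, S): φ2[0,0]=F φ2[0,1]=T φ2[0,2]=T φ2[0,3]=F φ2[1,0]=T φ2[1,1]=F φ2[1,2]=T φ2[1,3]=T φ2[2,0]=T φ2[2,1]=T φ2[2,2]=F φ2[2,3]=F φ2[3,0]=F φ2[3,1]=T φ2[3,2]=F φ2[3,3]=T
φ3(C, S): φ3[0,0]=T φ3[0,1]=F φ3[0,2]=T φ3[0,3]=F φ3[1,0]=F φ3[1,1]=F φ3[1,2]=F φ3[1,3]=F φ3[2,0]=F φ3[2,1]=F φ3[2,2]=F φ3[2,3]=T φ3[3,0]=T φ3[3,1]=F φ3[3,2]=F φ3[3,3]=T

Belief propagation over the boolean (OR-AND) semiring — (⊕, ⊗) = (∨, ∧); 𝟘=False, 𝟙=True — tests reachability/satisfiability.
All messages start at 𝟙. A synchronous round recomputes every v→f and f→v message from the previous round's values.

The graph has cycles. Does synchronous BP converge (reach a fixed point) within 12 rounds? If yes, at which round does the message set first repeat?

CONVERGED at round 11

init: all messages = 𝟙 over 4 values
r1 m[φ0→C] = [T, T, T, T]
r1 m[φ0→K] = [T, T, T, T]
r1 m[φ1→K] = [T, T, T, T]
r1 m[φ1→S] = [T, T, T, F]
r1 m[φ2→C] = [T, T, T, T]
r1 m[φ2→S] = [T, T, T, T]
r1 m[φ3→C] = [T, F, T, T]
r1 m[φ3→S] = [T, F, T, T]
r1 m[C→φ0] = [T, T, T, T]
r1 m[C→φ2] = [T, T, T, T]
r1 m[C→φ3] = [T, T, T, T]
r1 m[K→φ0] = [T, T, T, T]
r1 m[K→φ1] = [T, T, T, T]
r1 m[S→φ1] = [T, T, T, T]
r1 m[S→φ2] = [T, T, T, T]
r1 m[S→φ3] = [T, T, T, T]
r2 m[φ0→C] = [T, T, T, T]
r2 m[φ0→K] = [T, T, T, T]
r2 m[φ1→K] = [T, T, T, T]
r2 m[φ1→S] = [T, T, T, F]
r2 m[φ2→C] = [T, T, T, T]
r2 m[φ2→S] = [T, T, T, T]
r2 m[φ3→C] = [T, F, T, T]
r2 m[φ3→S] = [T, F, T, T]
r2 m[C→φ0] = [T, F, T, T]
r2 m[C→φ2] = [T, F, T, T]
r2 m[C→φ3] = [T, T, T, T]
r2 m[K→φ0] = [T, T, T, T]
r2 m[K→φ1] = [T, T, T, T]
r2 m[S→φ1] = [T, F, T, T]
r2 m[S→φ2] = [T, F, T, F]
r2 m[S→φ3] = [T, T, T, F]
r3 m[φ0→C] = [T, T, T, T]
r3 m[φ0→K] = [T, T, T, T]
r3 m[φ1→K] = [T, T, F, T]
r3 m[φ1→S] = [T, T, T, F]
r3 m[φ2→C] = [T, T, T, F]
r3 m[φ2→S] = [T, T, T, T]
r3 m[φ3→C] = [T, F, F, T]
r3 m[φ3→S] = [T, F, T, T]
r3 m[C→φ0] = [T, F, T, T]
r3 m[C→φ2] = [T, F, T, T]
r3 m[C→φ3] = [T, T, T, T]
r3 m[K→φ0] = [T, T, T, T]
r3 m[K→φ1] = [T, T, T, T]
r3 m[S→φ1] = [T, F, T, T]
r3 m[S→φ2] = [T, F, T, F]
r3 m[S→φ3] = [T, T, T, F]
r4 m[φ0→C] = [T, T, T, T]
r4 m[φ0→K] = [T, T, T, T]
r4 m[φ1→K] = [T, T, F, T]
r4 m[φ1→S] = [T, T, T, F]
r4 m[φ2→C] = [T, T, T, F]
r4 m[φ2→S] = [T, T, T, T]
r4 m[φ3→C] = [T, F, F, T]
r4 m[φ3→S] = [T, F, T, T]
r4 m[C→φ0] = [T, F, F, F]
r4 m[C→φ2] = [T, F, F, T]
r4 m[C→φ3] = [T, T, T, F]
r4 m[K→φ0] = [T, T, F, T]
r4 m[K→φ1] = [T, T, T, T]
r4 m[S→φ1] = [T, F, T, T]
r4 m[S→φ2] = [T, F, T, F]
r4 m[S→φ3] = [T, T, T, F]
r5 m[φ0→C] = [T, T, T, T]
r5 m[φ0→K] = [T, T, F, F]
r5 m[φ1→K] = [T, T, F, T]
r5 m[φ1→S] = [T, T, T, F]
r5 m[φ2→C] = [T, T, T, F]
r5 m[φ2→S] = [F, T, T, T]
r5 m[φ3→C] = [T, F, F, T]
r5 m[φ3→S] = [T, F, T, T]
r5 m[C→φ0] = [T, F, F, F]
r5 m[C→φ2] = [T, F, F, T]
r5 m[C→φ3] = [T, T, T, F]
r5 m[K→φ0] = [T, T, F, T]
r5 m[K→φ1] = [T, T, T, T]
r5 m[S→φ1] = [T, F, T, T]
r5 m[S→φ2] = [T, F, T, F]
r5 m[S→φ3] = [T, T, T, F]
r6 m[φ0→C] = [T, T, T, T]
r6 m[φ0→K] = [T, T, F, F]
r6 m[φ1→K] = [T, T, F, T]
r6 m[φ1→S] = [T, T, T, F]
r6 m[φ2→C] = [T, T, T, F]
r6 m[φ2→S] = [F, T, T, T]
r6 m[φ3→C] = [T, F, F, T]
r6 m[φ3→S] = [T, F, T, T]
r6 m[C→φ0] = [T, F, F, F]
r6 m[C→φ2] = [T, F, F, T]
r6 m[C→φ3] = [T, T, T, F]
r6 m[K→φ0] = [T, T, F, T]
r6 m[K→φ1] = [T, T, F, F]
r6 m[S→φ1] = [F, F, T, T]
r6 m[S→φ2] = [T, F, T, F]
r6 m[S→φ3] = [F, T, T, F]
r7 m[φ0→C] = [T, T, T, T]
r7 m[φ0→K] = [T, T, F, F]
r7 m[φ1→K] = [T, T, F, T]
r7 m[φ1→S] = [T, T, T, F]
r7 m[φ2→C] = [T, T, T, F]
r7 m[φ2→S] = [F, T, T, T]
r7 m[φ3→C] = [T, F, F, F]
r7 m[φ3→S] = [T, F, T, T]
r7 m[C→φ0] = [T, F, F, F]
r7 m[C→φ2] = [T, F, F, T]
r7 m[C→φ3] = [T, T, T, F]
r7 m[K→φ0] = [T, T, F, T]
r7 m[K→φ1] = [T, T, F, F]
r7 m[S→φ1] = [F, F, T, T]
r7 m[S→φ2] = [T, F, T, F]
r7 m[S→φ3] = [F, T, T, F]
r8 m[φ0→C] = [T, T, T, T]
r8 m[φ0→K] = [T, T, F, F]
r8 m[φ1→K] = [T, T, F, T]
r8 m[φ1→S] = [T, T, T, F]
r8 m[φ2→C] = [T, T, T, F]
r8 m[φ2→S] = [F, T, T, T]
r8 m[φ3→C] = [T, F, F, F]
r8 m[φ3→S] = [T, F, T, T]
r8 m[C→φ0] = [T, F, F, F]
r8 m[C→φ2] = [T, F, F, F]
r8 m[C→φ3] = [T, T, T, F]
r8 m[K→φ0] = [T, T, F, T]
r8 m[K→φ1] = [T, T, F, F]
r8 m[S→φ1] = [F, F, T, T]
r8 m[S→φ2] = [T, F, T, F]
r8 m[S→φ3] = [F, T, T, F]
r9 m[φ0→C] = [T, T, T, T]
r9 m[φ0→K] = [T, T, F, F]
r9 m[φ1→K] = [T, T, F, T]
r9 m[φ1→S] = [T, T, T, F]
r9 m[φ2→C] = [T, T, T, F]
r9 m[φ2→S] = [F, T, T, F]
r9 m[φ3→C] = [T, F, F, F]
r9 m[φ3→S] = [T, F, T, T]
r9 m[C→φ0] = [T, F, F, F]
r9 m[C→φ2] = [T, F, F, F]
r9 m[C→φ3] = [T, T, T, F]
r9 m[K→φ0] = [T, T, F, T]
r9 m[K→φ1] = [T, T, F, F]
r9 m[S→φ1] = [F, F, T, T]
r9 m[S→φ2] = [T, F, T, F]
r9 m[S→φ3] = [F, T, T, F]
r10 m[φ0→C] = [T, T, T, T]
r10 m[φ0→K] = [T, T, F, F]
r10 m[φ1→K] = [T, T, F, T]
r10 m[φ1→S] = [T, T, T, F]
r10 m[φ2→C] = [T, T, T, F]
r10 m[φ2→S] = [F, T, T, F]
r10 m[φ3→C] = [T, F, F, F]
r10 m[φ3→S] = [T, F, T, T]
r10 m[C→φ0] = [T, F, F, F]
r10 m[C→φ2] = [T, F, F, F]
r10 m[C→φ3] = [T, T, T, F]
r10 m[K→φ0] = [T, T, F, T]
r10 m[K→φ1] = [T, T, F, F]
r10 m[S→φ1] = [F, F, T, F]
r10 m[S→φ2] = [T, F, T, F]
r10 m[S→φ3] = [F, T, T, F]
r11 m[φ0→C] = [T, T, T, T]
r11 m[φ0→K] = [T, T, F, F]
r11 m[φ1→K] = [T, T, F, T]
r11 m[φ1→S] = [T, T, T, F]
r11 m[φ2→C] = [T, T, T, F]
r11 m[φ2→S] = [F, T, T, F]
r11 m[φ3→C] = [T, F, F, F]
r11 m[φ3→S] = [T, F, T, T]
r11 m[C→φ0] = [T, F, F, F]
r11 m[C→φ2] = [T, F, F, F]
r11 m[C→φ3] = [T, T, T, F]
r11 m[K→φ0] = [T, T, F, T]
r11 m[K→φ1] = [T, T, F, F]
r11 m[S→φ1] = [F, F, T, F]
r11 m[S→φ2] = [T, F, T, F]
r11 m[S→φ3] = [F, T, T, F]
fixed point reached at round 11
messages reach a fixed point at round 11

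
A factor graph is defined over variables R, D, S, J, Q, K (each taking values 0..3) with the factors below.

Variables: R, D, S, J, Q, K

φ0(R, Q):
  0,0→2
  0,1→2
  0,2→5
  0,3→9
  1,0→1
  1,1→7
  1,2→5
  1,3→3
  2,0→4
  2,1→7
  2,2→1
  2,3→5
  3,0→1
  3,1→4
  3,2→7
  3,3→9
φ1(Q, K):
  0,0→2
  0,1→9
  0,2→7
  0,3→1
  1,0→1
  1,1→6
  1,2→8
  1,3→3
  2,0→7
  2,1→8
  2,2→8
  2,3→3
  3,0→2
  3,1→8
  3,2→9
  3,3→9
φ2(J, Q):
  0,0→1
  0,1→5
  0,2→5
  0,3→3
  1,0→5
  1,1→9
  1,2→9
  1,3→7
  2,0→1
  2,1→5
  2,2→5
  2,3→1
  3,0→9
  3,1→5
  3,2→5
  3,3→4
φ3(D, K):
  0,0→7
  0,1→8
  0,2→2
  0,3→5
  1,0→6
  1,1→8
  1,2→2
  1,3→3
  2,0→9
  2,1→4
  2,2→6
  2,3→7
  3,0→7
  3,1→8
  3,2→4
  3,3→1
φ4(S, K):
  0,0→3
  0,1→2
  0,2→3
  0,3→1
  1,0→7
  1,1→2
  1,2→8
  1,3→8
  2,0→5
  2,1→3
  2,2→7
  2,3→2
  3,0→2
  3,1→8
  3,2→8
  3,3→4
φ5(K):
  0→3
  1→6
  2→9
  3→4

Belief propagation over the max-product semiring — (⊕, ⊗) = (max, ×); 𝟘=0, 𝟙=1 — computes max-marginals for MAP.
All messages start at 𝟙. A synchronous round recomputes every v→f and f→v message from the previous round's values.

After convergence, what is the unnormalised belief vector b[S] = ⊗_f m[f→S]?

b[S] = [91854, 244944, 214326, 244944]

init: all messages = 𝟙 over 4 values
r1 m[φ0→R] = [9, 7, 7, 9]
r1 m[φ0→Q] = [4, 7, 7, 9]
r1 m[φ1→Q] = [9, 8, 8, 9]
r1 m[φ1→K] = [7, 9, 9, 9]
r1 m[φ2→J] = [5, 9, 5, 9]
r1 m[φ2→Q] = [9, 9, 9, 7]
r1 m[φ3→D] = [8, 8, 9, 8]
r1 m[φ3→K] = [9, 8, 6, 7]
r1 m[φ4→S] = [3, 8, 7, 8]
r1 m[φ4→K] = [7, 8, 8, 8]
r1 m[φ5→K] = [3, 6, 9, 4]
r1 m[R→φ0] = [1, 1, 1, 1]
r1 m[D→φ3] = [1, 1, 1, 1]
r1 m[S→φ4] = [1, 1, 1, 1]
r1 m[J→φ2] = [1, 1, 1, 1]
r1 m[Q→φ0] = [1, 1, 1, 1]
r1 m[Q→φ1] = [1, 1, 1, 1]
r1 m[Q→φ2] = [1, 1, 1, 1]
r1 m[K→φ1] = [1, 1, 1, 1]
r1 m[K→φ3] = [1, 1, 1, 1]
r1 m[K→φ4] = [1, 1, 1, 1]
r1 m[K→φ5] = [1, 1, 1, 1]
r2 m[φ0→R] = [9, 7, 7, 9]
r2 m[φ0→Q] = [4, 7, 7, 9]
r2 m[φ1→Q] = [9, 8, 8, 9]
r2 m[φ1→K] = [7, 9, 9, 9]
r2 m[φ2→J] = [5, 9, 5, 9]
r2 m[φ2→Q] = [9, 9, 9, 7]
r2 m[φ3→D] = [8, 8, 9, 8]
r2 m[φ3→K] = [9, 8, 6, 7]
r2 m[φ4→S] = [3, 8, 7, 8]
r2 m[φ4→K] = [7, 8, 8, 8]
r2 m[φ5→K] = [3, 6, 9, 4]
r2 m[R→φ0] = [1, 1, 1, 1]
r2 m[D→φ3] = [1, 1, 1, 1]
r2 m[S→φ4] = [1, 1, 1, 1]
r2 m[J→φ2] = [1, 1, 1, 1]
r2 m[Q→φ0] = [81, 72, 72, 63]
r2 m[Q→φ1] = [36, 63, 63, 63]
r2 m[Q→φ2] = [36, 56, 56, 81]
r2 m[K→φ1] = [189, 384, 432, 224]
r2 m[K→φ3] = [147, 432, 648, 288]
r2 m[K→φ4] = [189, 432, 486, 252]
r2 m[K→φ5] = [441, 576, 432, 504]
r3 m[φ0→R] = [567, 504, 504, 567]
r3 m[φ0→Q] = [4, 7, 7, 9]
r3 m[φ1→Q] = [3456, 3456, 3456, 3888]
r3 m[φ1→K] = [441, 504, 567, 567]
r3 m[φ2→J] = [280, 567, 280, 324]
r3 m[φ2→Q] = [9, 9, 9, 7]
r3 m[φ3→D] = [3456, 3456, 3888, 3456]
r3 m[φ3→K] = [9, 8, 6, 7]
r3 m[φ4→S] = [1458, 3888, 3402, 3888]
r3 m[φ4→K] = [7, 8, 8, 8]
r3 m[φ5→K] = [3, 6, 9, 4]
r3 m[R→φ0] = [1, 1, 1, 1]
r3 m[D→φ3] = [1, 1, 1, 1]
r3 m[S→φ4] = [1, 1, 1, 1]
r3 m[J→φ2] = [1, 1, 1, 1]
r3 m[Q→φ0] = [81, 72, 72, 63]
r3 m[Q→φ1] = [36, 63, 63, 63]
r3 m[Q→φ2] = [36, 56, 56, 81]
r3 m[K→φ1] = [189, 384, 432, 224]
r3 m[K→φ3] = [147, 432, 648, 288]
r3 m[K→φ4] = [189, 432, 486, 252]
r3 m[K→φ5] = [441, 576, 432, 504]
r4 m[φ0→R] = [567, 504, 504, 567]
r4 m[φ0→Q] = [4, 7, 7, 9]
r4 m[φ1→Q] = [3456, 3456, 3456, 3888]
r4 m[φ1→K] = [441, 504, 567, 567]
r4 m[φ2→J] = [280, 567, 280, 324]
r4 m[φ2→Q] = [9, 9, 9, 7]
r4 m[φ3→D] = [3456, 3456, 3888, 3456]
r4 m[φ3→K] = [9, 8, 6, 7]
r4 m[φ4→S] = [1458, 3888, 3402, 3888]
r4 m[φ4→K] = [7, 8, 8, 8]
r4 m[φ5→K] = [3, 6, 9, 4]
r4 m[R→φ0] = [1, 1, 1, 1]
r4 m[D→φ3] = [1, 1, 1, 1]
r4 m[S→φ4] = [1, 1, 1, 1]
r4 m[J→φ2] = [1, 1, 1, 1]
r4 m[Q→φ0] = [31104, 31104, 31104, 27216]
r4 m[Q→φ1] = [36, 63, 63, 63]
r4 m[Q→φ2] = [13824, 24192, 24192, 34992]
r4 m[K→φ1] = [189, 384, 432, 224]
r4 m[K→φ3] = [9261, 24192, 40824, 18144]
r4 m[K→φ4] = [11907, 24192, 30618, 15876]
r4 m[K→φ5] = [27783, 32256, 27216, 31752]
r5 m[φ0→R] = [244944, 217728, 217728, 244944]
r5 m[φ0→Q] = [4, 7, 7, 9]
r5 m[φ1→Q] = [3456, 3456, 3456, 3888]
r5 m[φ1→K] = [441, 504, 567, 567]
r5 m[φ2→J] = [120960, 244944, 120960, 139968]
r5 m[φ2→Q] = [9, 9, 9, 7]
r5 m[φ3→D] = [193536, 193536, 244944, 193536]
r5 m[φ3→K] = [9, 8, 6, 7]
r5 m[φ4→S] = [91854, 244944, 214326, 244944]
r5 m[φ4→K] = [7, 8, 8, 8]
r5 m[φ5→K] = [3, 6, 9, 4]
r5 m[R→φ0] = [1, 1, 1, 1]
r5 m[D→φ3] = [1, 1, 1, 1]
r5 m[S→φ4] = [1, 1, 1, 1]
r5 m[J→φ2] = [1, 1, 1, 1]
r5 m[Q→φ0] = [31104, 31104, 31104, 27216]
r5 m[Q→φ1] = [36, 63, 63, 63]
r5 m[Q→φ2] = [13824, 24192, 24192, 34992]
r5 m[K→φ1] = [189, 384, 432, 224]
r5 m[K→φ3] = [9261, 24192, 40824, 18144]
r5 m[K→φ4] = [11907, 24192, 30618, 15876]
r5 m[K→φ5] = [27783, 32256, 27216, 31752]
r6 m[φ0→R] = [244944, 217728, 217728, 244944]
r6 m[φ0→Q] = [4, 7, 7, 9]
r6 m[φ1→Q] = [3456, 3456, 3456, 3888]
r6 m[φ1→K] = [441, 504, 567, 567]
r6 m[φ2→J] = [120960, 244944, 120960, 139968]
r6 m[φ2→Q] = [9, 9, 9, 7]
r6 m[φ3→D] = [193536, 193536, 244944, 193536]
r6 m[φ3→K] = [9, 8, 6, 7]
r6 m[φ4→S] = [91854, 244944, 214326, 244944]
r6 m[φ4→K] = [7, 8, 8, 8]
r6 m[φ5→K] = [3, 6, 9, 4]
r6 m[R→φ0] = [1, 1, 1, 1]
r6 m[D→φ3] = [1, 1, 1, 1]
r6 m[S→φ4] = [1, 1, 1, 1]
r6 m[J→φ2] = [1, 1, 1, 1]
r6 m[Q→φ0] = [31104, 31104, 31104, 27216]
r6 m[Q→φ1] = [36, 63, 63, 63]
r6 m[Q→φ2] = [13824, 24192, 24192, 34992]
r6 m[K→φ1] = [189, 384, 432, 224]
r6 m[K→φ3] = [9261, 24192, 40824, 18144]
r6 m[K→φ4] = [11907, 24192, 30618, 15876]
r6 m[K→φ5] = [27783, 32256, 27216, 31752]
fixed point reached at round 6
b[S] = ⊗ incoming = [91854, 244944, 214326, 244944]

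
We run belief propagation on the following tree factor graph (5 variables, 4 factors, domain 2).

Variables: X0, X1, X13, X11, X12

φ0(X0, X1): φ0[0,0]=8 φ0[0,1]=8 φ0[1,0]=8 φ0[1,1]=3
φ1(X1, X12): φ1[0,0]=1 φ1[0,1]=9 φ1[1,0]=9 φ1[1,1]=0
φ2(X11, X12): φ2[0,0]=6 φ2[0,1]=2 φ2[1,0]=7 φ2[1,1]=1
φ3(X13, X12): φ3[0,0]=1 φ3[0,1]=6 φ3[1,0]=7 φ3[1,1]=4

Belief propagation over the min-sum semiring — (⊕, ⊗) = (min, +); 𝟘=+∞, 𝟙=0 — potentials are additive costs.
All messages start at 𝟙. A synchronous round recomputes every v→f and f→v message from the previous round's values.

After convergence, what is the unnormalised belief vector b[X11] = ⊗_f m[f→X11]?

b[X11] = [9, 8]

init: all messages = 𝟙 over 2 values
r1 m[φ0→X0] = [8, 3]
r1 m[φ0→X1] = [8, 3]
r1 m[φ1→X1] = [1, 0]
r1 m[φ1→X12] = [1, 0]
r1 m[φ2→X11] = [2, 1]
r1 m[φ2→X12] = [6, 1]
r1 m[φ3→X13] = [1, 4]
r1 m[φ3→X12] = [1, 4]
r1 m[X0→φ0] = [0, 0]
r1 m[X1→φ0] = [0, 0]
r1 m[X1→φ1] = [0, 0]
r1 m[X13→φ3] = [0, 0]
r1 m[X11→φ2] = [0, 0]
r1 m[X12→φ1] = [0, 0]
r1 m[X12→φ2] = [0, 0]
r1 m[X12→φ3] = [0, 0]
r2 m[φ0→X0] = [8, 3]
r2 m[φ0→X1] = [8, 3]
r2 m[φ1→X1] = [1, 0]
r2 m[φ1→X12] = [1, 0]
r2 m[φ2→X11] = [2, 1]
r2 m[φ2→X12] = [6, 1]
r2 m[φ3→X13] = [1, 4]
r2 m[φ3→X12] = [1, 4]
r2 m[X0→φ0] = [0, 0]
r2 m[X1→φ0] = [1, 0]
r2 m[X1→φ1] = [8, 3]
r2 m[X13→φ3] = [0, 0]
r2 m[X11→φ2] = [0, 0]
r2 m[X12→φ1] = [7, 5]
r2 m[X12→φ2] = [2, 4]
r2 m[X12→φ3] = [7, 1]
r3 m[φ0→X0] = [8, 3]
r3 m[φ0→X1] = [8, 3]
r3 m[φ1→X1] = [8, 5]
r3 m[φ1→X12] = [9, 3]
r3 m[φ2→X11] = [6, 5]
r3 m[φ2→X12] = [6, 1]
r3 m[φ3→X13] = [7, 5]
r3 m[φ3→X12] = [1, 4]
r3 m[X0→φ0] = [0, 0]
r3 m[X1→φ0] = [1, 0]
r3 m[X1→φ1] = [8, 3]
r3 m[X13→φ3] = [0, 0]
r3 m[X11→φ2] = [0, 0]
r3 m[X12→φ1] = [7, 5]
r3 m[X12→φ2] = [2, 4]
r3 m[X12→φ3] = [7, 1]
r4 m[φ0→X0] = [8, 3]
r4 m[φ0→X1] = [8, 3]
r4 m[φ1→X1] = [8, 5]
r4 m[φ1→X12] = [9, 3]
r4 m[φ2→X11] = [6, 5]
r4 m[φ2→X12] = [6, 1]
r4 m[φ3→X13] = [7, 5]
r4 m[φ3→X12] = [1, 4]
r4 m[X0→φ0] = [0, 0]
r4 m[X1→φ0] = [8, 5]
r4 m[X1→φ1] = [8, 3]
r4 m[X13→φ3] = [0, 0]
r4 m[X11→φ2] = [0, 0]
r4 m[X12→φ1] = [7, 5]
r4 m[X12→φ2] = [10, 7]
r4 m[X12→φ3] = [15, 4]
r5 m[φ0→X0] = [13, 8]
r5 m[φ0→X1] = [8, 3]
r5 m[φ1→X1] = [8, 5]
r5 m[φ1→X12] = [9, 3]
r5 m[φ2→X11] = [9, 8]
r5 m[φ2→X12] = [6, 1]
r5 m[φ3→X13] = [10, 8]
r5 m[φ3→X12] = [1, 4]
r5 m[X0→φ0] = [0, 0]
r5 m[X1→φ0] = [8, 5]
r5 m[X1→φ1] = [8, 3]
r5 m[X13→φ3] = [0, 0]
r5 m[X11→φ2] = [0, 0]
r5 m[X12→φ1] = [7, 5]
r5 m[X12→φ2] = [10, 7]
r5 m[X12→φ3] = [15, 4]
r6 m[φ0→X0] = [13, 8]
r6 m[φ0→X1] = [8, 3]
r6 m[φ1→X1] = [8, 5]
r6 m[φ1→X12] = [9, 3]
r6 m[φ2→X11] = [9, 8]
r6 m[φ2→X12] = [6, 1]
r6 m[φ3→X13] = [10, 8]
r6 m[φ3→X12] = [1, 4]
r6 m[X0→φ0] = [0, 0]
r6 m[X1→φ0] = [8, 5]
r6 m[X1→φ1] = [8, 3]
r6 m[X13→φ3] = [0, 0]
r6 m[X11→φ2] = [0, 0]
r6 m[X12→φ1] = [7, 5]
r6 m[X12→φ2] = [10, 7]
r6 m[X12→φ3] = [15, 4]
fixed point reached at round 6
b[X11] = ⊗ incoming = [9, 8]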